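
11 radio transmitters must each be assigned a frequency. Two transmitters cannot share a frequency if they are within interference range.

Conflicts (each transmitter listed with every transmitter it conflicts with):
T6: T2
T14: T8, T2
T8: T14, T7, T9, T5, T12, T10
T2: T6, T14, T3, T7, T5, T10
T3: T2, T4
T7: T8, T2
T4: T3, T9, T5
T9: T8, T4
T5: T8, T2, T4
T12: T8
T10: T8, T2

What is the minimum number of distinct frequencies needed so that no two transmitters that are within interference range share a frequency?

T2 and T3 conflict, so at least 2 frequencies are needed.
2 frequencies suffice: frequency 1 → {T8, T2, T4}; frequency 2 → {T6, T14, T3, T7, T9, T5, T12, T10}. Every pair that conflicts lands in different frequencies.

2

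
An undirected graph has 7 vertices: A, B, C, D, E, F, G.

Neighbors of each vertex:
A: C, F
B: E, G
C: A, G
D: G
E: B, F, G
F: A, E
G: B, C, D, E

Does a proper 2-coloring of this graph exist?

No

B, E, G form a triangle, so at least 3 colors are needed.
So 2 colors are not enough.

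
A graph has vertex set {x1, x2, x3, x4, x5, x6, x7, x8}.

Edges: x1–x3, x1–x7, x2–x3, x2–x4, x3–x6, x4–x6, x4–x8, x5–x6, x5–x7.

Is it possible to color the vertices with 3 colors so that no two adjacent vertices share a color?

Yes

The chromatic number is 3. The cycle x1-x7-x5-x6-x3-x1 has odd length 5, so it cannot be 2-colored; at least 3 colors are needed.
One proper 3-coloring: x1=3, x2=2, x3=1, x4=1, x5=1, x6=2, x7=2, x8=2.
That is already a proper 3-coloring.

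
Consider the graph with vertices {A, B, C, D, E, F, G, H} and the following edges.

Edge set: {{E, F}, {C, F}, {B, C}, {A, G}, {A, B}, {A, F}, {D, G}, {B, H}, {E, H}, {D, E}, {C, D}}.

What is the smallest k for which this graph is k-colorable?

3

The cycle B-A-F-E-H-B has odd length 5, so it cannot be 2-colored; at least 3 colors are needed.
A valid assignment using 3 colors: A=2, B=1, C=2, D=1, E=2, F=1, G=3, H=3. No two adjacent vertices share a color.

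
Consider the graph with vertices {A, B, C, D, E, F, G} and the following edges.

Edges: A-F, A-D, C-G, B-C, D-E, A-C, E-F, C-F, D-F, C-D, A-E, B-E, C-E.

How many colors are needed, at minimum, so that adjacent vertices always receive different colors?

A, C, D, E, F are pairwise adjacent (a clique of size 5), so at least 5 colors are needed.
5 colors suffice: color 1 → {C}; color 2 → {E, G}; color 3 → {B, F}; color 4 → {D}; color 5 → {A}. Every edge joins two different colors.

5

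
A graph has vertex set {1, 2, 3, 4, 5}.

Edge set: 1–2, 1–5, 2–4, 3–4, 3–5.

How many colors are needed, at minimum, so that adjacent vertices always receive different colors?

3

The cycle 2-4-3-5-1-2 has odd length 5, so it cannot be 2-colored; at least 3 colors are needed.
3 colors suffice: color red → {1, 3}; color blue → {4, 5}; color green → {2}. Every edge joins two different colors.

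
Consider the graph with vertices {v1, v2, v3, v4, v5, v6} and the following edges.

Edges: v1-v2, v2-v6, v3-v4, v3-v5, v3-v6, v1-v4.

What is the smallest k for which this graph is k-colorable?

3

The cycle v2-v6-v3-v4-v1-v2 has odd length 5, so it cannot be 2-colored; at least 3 colors are needed.
A valid assignment using 3 colors: v1=2, v2=1, v3=1, v4=3, v5=2, v6=2. Every edge joins two different colors.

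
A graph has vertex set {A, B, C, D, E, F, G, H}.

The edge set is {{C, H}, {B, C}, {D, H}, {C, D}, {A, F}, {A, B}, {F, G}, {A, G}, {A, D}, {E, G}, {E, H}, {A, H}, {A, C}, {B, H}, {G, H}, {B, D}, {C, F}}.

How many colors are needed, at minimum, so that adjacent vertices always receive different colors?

A, B, C, D, H form a clique, so at least 5 colors are needed.
5 colors suffice: A=1, B=4, C=3, D=5, E=1, F=2, G=3, H=2. No two adjacent vertices share a color.

5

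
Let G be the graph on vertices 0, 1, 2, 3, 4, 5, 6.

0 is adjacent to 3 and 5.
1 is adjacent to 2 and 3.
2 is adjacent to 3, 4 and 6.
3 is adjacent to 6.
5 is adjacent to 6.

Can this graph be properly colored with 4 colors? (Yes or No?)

The chromatic number is 3. 2, 3, 6 are pairwise adjacent, so at least 3 colors are needed.
3 colors suffice: color a → {0, 2}; color b → {3, 4, 5}; color c → {1, 6}.
Since 4 ≥ 3, a proper 4-coloring certainly exists.

Yes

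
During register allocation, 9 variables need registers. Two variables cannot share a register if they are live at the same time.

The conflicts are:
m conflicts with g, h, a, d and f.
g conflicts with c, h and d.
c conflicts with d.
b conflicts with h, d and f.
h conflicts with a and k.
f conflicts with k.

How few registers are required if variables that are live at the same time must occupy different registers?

3

m, h, a all conflict with each other, so at least 3 registers are needed.
3 registers suffice: register 1 → {h, d, f}; register 2 → {m, c, b, k}; register 3 → {g, a}. Each listed conflict is separated.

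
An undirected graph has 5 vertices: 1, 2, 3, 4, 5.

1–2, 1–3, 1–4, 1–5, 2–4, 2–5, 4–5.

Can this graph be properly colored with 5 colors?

The chromatic number is 4. 1, 2, 4, 5 form a clique, so at least 4 colors are needed.
One proper 4-coloring: 1=red, 2=blue, 3=blue, 4=green, 5=yellow.
Since 5 ≥ 4, a proper 5-coloring certainly exists.

Yes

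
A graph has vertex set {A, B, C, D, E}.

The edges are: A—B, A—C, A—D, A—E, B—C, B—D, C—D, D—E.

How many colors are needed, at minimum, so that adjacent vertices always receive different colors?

A, B, C, D form a clique, so at least 4 colors are needed.
4 colors suffice: A=2, B=4, C=3, D=1, E=3. Each edge has distinct colors on its endpoints.

4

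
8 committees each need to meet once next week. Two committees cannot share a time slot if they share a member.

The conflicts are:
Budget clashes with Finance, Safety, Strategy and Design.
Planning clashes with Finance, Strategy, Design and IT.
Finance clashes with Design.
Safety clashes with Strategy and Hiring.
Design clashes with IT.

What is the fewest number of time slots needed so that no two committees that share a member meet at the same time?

3

Planning, Design, IT all conflict with each other, so at least 3 time slots are needed.
A valid assignment using 3 time slots: Budget=1, Planning=1, Finance=3, Safety=3, Strategy=2, Design=2, IT=3, Hiring=1. Every pair that conflicts lands in different time slots.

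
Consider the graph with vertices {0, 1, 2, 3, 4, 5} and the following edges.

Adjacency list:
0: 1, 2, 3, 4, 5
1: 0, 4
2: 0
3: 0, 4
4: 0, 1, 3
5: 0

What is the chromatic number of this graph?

0, 1, 4 are pairwise adjacent, so at least 3 colors are needed.
A valid assignment using 3 colors: 0=a, 1=c, 2=b, 3=c, 4=b, 5=b. Each edge has distinct colors on its endpoints.

3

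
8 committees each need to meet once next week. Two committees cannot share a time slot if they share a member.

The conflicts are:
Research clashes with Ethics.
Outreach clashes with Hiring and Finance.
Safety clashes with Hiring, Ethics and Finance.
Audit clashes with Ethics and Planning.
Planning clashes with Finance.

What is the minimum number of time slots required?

3

The cycle Planning-Finance-Safety-Ethics-Audit-Planning has odd length 5, so it cannot be 2-colored; at least 3 time slots are needed.
3 time slots suffice: time slot 1 → {Hiring, Ethics, Finance}; time slot 2 → {Research, Outreach, Safety, Planning}; time slot 3 → {Audit}. No two conflicting committees share a time slot.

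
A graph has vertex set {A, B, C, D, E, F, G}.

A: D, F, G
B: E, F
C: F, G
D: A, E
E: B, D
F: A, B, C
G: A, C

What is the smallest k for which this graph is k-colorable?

3

The cycle A-F-B-E-D-A has odd length 5, so it cannot be 2-colored; at least 3 colors are needed.
One proper 3-coloring: A=2, B=2, C=2, D=3, E=1, F=1, G=1. No two adjacent vertices share a color.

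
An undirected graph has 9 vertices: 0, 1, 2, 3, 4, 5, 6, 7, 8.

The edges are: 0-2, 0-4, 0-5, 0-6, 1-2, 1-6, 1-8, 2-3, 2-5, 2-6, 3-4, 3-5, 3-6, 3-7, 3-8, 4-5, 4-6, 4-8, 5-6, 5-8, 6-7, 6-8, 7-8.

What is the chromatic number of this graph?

5

3, 4, 5, 6, 8 are mutually adjacent (a clique of size 5), so at least 5 colors are needed.
5 colors suffice: color red → {6}; color blue → {0, 1, 3}; color green → {2, 8}; color yellow → {5, 7}; color purple → {4}. No two adjacent vertices share a color.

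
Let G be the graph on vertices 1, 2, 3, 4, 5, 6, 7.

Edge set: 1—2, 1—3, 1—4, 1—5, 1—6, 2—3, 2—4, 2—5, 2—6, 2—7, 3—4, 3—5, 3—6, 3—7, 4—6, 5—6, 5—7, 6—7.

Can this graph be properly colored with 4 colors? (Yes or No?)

1, 2, 3, 4, 6 are pairwise adjacent (a clique of size 5), so at least 5 colors are needed.
So 4 colors are not enough.

No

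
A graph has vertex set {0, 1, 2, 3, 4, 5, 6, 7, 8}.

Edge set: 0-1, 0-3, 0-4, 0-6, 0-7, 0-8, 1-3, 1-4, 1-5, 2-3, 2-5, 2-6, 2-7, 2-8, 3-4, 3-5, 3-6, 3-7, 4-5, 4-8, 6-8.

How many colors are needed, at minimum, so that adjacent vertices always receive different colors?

1, 3, 4, 5 form a clique, so at least 4 colors are needed.
4 colors suffice: color a → {3, 8}; color b → {0, 5}; color c → {2, 4}; color d → {1, 6, 7}. No two adjacent vertices share a color.

4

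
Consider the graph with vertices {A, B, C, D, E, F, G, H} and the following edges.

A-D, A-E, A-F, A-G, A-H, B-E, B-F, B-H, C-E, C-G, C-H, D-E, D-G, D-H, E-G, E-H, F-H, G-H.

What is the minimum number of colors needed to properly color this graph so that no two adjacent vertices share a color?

A, D, E, G, H form a clique, so at least 5 colors are needed.
5 colors suffice: color red → {H}; color blue → {E, F}; color green → {A, B, C}; color yellow → {G}; color purple → {D}. Every edge joins two different colors.

5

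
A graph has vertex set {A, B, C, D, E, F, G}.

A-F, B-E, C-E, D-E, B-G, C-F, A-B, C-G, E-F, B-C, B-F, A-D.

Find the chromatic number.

4

B, C, E, F are mutually adjacent (a clique of size 4), so at least 4 colors are needed.
One proper 4-coloring: A=2, B=1, C=2, D=1, E=4, F=3, G=3. Each edge has distinct colors on its endpoints.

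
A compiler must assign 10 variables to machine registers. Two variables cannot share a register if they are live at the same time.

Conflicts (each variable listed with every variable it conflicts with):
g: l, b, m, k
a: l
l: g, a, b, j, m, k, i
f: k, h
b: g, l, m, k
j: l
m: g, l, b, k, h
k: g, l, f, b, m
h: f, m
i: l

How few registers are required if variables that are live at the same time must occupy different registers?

g, l, b, m, k are mutually in conflict, so at least 5 registers are needed.
Using 5 registers: g=5, a=2, l=1, f=1, b=4, j=2, m=3, k=2, h=2, i=2. No two conflicting variables share a register.

5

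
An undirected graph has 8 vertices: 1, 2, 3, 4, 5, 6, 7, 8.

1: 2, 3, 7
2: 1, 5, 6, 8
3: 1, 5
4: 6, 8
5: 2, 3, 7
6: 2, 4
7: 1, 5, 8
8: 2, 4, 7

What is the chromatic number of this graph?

7 and 8 are adjacent, so at least 2 colors are needed.
One proper 2-coloring: 1=blue, 2=red, 3=red, 4=red, 5=blue, 6=blue, 7=red, 8=blue. Each edge has distinct colors on its endpoints.

2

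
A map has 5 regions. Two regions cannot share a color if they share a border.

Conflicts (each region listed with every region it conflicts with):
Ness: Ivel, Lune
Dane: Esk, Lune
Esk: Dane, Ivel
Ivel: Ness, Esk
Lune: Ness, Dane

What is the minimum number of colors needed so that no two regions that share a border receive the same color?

The cycle Ivel-Ness-Lune-Dane-Esk-Ivel has odd length 5, so it cannot be 2-colored; at least 3 colors are needed.
A valid assignment using 3 colors: Ness=2, Dane=2, Esk=1, Ivel=3, Lune=1. Every pair that conflicts lands in different colors.

3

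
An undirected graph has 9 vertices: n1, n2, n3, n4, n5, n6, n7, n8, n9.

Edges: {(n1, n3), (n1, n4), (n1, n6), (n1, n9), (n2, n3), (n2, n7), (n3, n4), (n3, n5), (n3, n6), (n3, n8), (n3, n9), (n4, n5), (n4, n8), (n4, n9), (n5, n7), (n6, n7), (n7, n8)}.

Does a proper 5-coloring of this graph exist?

The chromatic number is 4. n1, n3, n4, n9 are mutually adjacent (a clique of size 4), so at least 4 colors are needed.
4 colors suffice: color 1 → {n3, n7}; color 2 → {n2, n4, n6}; color 3 → {n1, n5, n8}; color 4 → {n9}.
Since 5 ≥ 4, a proper 5-coloring certainly exists.

Yes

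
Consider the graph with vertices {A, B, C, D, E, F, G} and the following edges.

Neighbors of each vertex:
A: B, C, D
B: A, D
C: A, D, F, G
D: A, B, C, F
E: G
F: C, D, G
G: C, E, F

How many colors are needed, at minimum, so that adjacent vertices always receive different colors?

A, B, D form a triangle, so at least 3 colors are needed.
3 colors suffice: A=3, B=2, C=2, D=1, E=2, F=3, G=1. No two adjacent vertices share a color.

3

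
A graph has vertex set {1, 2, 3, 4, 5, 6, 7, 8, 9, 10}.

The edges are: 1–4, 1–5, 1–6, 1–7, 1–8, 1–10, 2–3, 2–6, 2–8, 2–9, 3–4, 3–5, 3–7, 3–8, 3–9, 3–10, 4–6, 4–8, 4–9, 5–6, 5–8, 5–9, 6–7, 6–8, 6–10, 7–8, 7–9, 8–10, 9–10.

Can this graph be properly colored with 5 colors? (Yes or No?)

The chromatic number is 4. 1, 5, 6, 8 are pairwise adjacent (a clique of size 4), so at least 4 colors are needed.
A valid assignment using 4 colors: 1=c, 2=c, 3=b, 4=d, 5=d, 6=b, 7=d, 8=a, 9=a, 10=d.
Since 5 ≥ 4, a proper 5-coloring certainly exists.

Yes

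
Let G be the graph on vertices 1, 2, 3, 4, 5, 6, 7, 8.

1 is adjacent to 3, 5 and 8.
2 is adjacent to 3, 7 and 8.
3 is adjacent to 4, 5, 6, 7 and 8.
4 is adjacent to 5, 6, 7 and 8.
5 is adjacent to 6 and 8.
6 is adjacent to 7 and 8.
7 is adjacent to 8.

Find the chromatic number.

5

3, 4, 5, 6, 8 form a clique, so at least 5 colors are needed.
A valid assignment using 5 colors: 1=green, 2=green, 3=red, 4=green, 5=yellow, 6=purple, 7=yellow, 8=blue. No two adjacent vertices share a color.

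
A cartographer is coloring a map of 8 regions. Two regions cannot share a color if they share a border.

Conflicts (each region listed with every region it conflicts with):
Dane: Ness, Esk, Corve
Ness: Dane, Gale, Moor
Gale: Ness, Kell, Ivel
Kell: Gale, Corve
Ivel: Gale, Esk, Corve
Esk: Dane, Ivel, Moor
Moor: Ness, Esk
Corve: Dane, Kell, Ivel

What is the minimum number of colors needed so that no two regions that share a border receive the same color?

The cycle Esk-Ivel-Gale-Ness-Dane-Esk has odd length 5, so it cannot be 2-colored; at least 3 colors are needed.
3 colors suffice: color 1 → {Gale, Esk, Corve}; color 2 → {Ness, Kell, Ivel}; color 3 → {Dane, Moor}. Every pair that conflicts lands in different colors.

3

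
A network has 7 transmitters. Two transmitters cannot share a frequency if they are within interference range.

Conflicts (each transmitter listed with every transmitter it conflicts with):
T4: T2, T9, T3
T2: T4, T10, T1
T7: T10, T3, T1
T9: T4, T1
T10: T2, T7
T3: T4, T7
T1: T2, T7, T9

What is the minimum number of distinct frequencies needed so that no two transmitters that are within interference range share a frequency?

The cycle T4-T3-T7-T10-T2-T4 has odd length 5, so it cannot be 2-colored; at least 3 frequencies are needed.
Using 3 frequencies: T4=2, T2=1, T7=1, T9=1, T10=2, T3=3, T1=2. Every pair that conflicts lands in different frequencies.

3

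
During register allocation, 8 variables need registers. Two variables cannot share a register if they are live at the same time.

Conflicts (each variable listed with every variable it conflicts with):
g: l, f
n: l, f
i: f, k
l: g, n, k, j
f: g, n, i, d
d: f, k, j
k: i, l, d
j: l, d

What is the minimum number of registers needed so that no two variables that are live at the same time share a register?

The cycle f-d-j-l-g-f has odd length 5, so it cannot be 2-colored; at least 3 registers are needed.
3 registers suffice: register 1 → {l, f}; register 2 → {g, n, i, d}; register 3 → {k, j}. No two conflicting variables share a register.

3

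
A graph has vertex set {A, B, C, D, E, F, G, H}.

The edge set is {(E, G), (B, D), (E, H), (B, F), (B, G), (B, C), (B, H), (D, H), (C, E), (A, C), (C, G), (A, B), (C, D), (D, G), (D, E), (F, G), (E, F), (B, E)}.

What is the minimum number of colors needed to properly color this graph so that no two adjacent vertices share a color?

5

B, C, D, E, G are mutually adjacent (a clique of size 5), so at least 5 colors are needed.
One proper 5-coloring: A=2, B=1, C=3, D=5, E=2, F=3, G=4, H=3. No two adjacent vertices share a color.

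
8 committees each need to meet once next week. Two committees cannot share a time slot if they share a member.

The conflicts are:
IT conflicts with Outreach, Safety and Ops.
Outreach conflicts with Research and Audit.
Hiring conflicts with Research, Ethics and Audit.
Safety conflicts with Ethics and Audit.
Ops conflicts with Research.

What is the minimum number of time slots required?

2

IT and Outreach conflict, so at least 2 time slots are needed.
2 time slots suffice: time slot 1 → {IT, Research, Ethics, Audit}; time slot 2 → {Outreach, Hiring, Safety, Ops}. No two conflicting committees share a time slot.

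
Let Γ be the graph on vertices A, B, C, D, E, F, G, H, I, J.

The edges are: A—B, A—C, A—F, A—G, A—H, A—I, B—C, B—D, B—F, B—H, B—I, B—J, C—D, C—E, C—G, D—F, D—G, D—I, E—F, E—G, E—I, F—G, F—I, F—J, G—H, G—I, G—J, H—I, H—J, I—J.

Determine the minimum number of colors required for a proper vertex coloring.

4

G, H, I, J are mutually adjacent (a clique of size 4), so at least 4 colors are needed.
4 colors suffice: color 1 → {C, I}; color 2 → {B, G}; color 3 → {F, H}; color 4 → {A, D, E, J}. Each edge has distinct colors on its endpoints.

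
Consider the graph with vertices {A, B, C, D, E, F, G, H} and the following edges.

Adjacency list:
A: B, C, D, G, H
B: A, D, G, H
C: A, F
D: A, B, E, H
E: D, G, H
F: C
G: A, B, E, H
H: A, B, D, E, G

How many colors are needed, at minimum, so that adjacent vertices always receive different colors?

4

A, B, G, H are mutually adjacent (a clique of size 4), so at least 4 colors are needed.
4 colors suffice: color 1 → {A, E, F}; color 2 → {C, H}; color 3 → {D, G}; color 4 → {B}. Every edge joins two different colors.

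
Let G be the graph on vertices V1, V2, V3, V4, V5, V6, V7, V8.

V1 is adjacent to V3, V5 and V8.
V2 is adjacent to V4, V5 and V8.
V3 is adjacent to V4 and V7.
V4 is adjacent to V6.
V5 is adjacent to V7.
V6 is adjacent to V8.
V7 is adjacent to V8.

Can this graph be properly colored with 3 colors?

Yes

The chromatic number is 3. The cycle V4-V3-V7-V8-V6-V4 has odd length 5, so it cannot be 2-colored; at least 3 colors are needed.
One proper 3-coloring: V1=2, V2=2, V3=1, V4=3, V5=1, V6=2, V7=2, V8=1.
That is already a proper 3-coloring.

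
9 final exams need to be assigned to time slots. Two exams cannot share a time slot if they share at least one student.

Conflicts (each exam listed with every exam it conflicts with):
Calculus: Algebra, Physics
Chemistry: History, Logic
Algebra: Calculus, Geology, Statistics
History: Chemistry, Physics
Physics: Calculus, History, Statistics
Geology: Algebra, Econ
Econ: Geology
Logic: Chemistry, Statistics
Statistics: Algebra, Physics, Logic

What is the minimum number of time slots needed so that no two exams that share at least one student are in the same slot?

The cycle History-Physics-Statistics-Logic-Chemistry-History has odd length 5, so it cannot be 2-colored; at least 3 time slots are needed.
A valid assignment using 3 time slots: Calculus=2, Chemistry=3, Algebra=1, History=2, Physics=1, Geology=2, Econ=1, Logic=1, Statistics=2. Each listed conflict is separated.

3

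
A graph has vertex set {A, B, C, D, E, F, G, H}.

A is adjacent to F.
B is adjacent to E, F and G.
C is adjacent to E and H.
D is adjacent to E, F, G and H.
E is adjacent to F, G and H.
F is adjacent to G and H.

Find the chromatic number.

B, E, F, G form a clique, so at least 4 colors are needed.
4 colors suffice: color red → {C, F}; color blue → {A, E}; color green → {G, H}; color yellow → {B, D}. No two adjacent vertices share a color.

4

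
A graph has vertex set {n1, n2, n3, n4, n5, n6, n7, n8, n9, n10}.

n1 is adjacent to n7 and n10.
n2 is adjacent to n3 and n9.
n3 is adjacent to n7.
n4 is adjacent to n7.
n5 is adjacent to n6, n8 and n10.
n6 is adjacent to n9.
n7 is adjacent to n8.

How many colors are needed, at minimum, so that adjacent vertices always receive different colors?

The cycle n7-n8-n5-n10-n1-n7 has odd length 5, so it cannot be 2-colored; at least 3 colors are needed.
A valid assignment using 3 colors: n1=B, n2=R, n3=B, n4=B, n5=R, n6=B, n7=R, n8=B, n9=G, n10=G. Every edge joins two different colors.

3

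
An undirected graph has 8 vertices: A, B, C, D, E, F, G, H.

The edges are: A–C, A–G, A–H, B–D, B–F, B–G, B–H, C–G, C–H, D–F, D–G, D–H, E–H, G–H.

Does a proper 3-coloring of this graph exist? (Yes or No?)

No

A, C, G, H are pairwise adjacent (a clique of size 4), so at least 4 colors are needed.
So 3 colors are not enough.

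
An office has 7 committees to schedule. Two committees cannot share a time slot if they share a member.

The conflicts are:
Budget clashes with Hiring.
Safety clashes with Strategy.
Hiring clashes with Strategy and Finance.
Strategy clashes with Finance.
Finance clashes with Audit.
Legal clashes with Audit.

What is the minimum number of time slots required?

3

Hiring, Strategy, Finance all conflict with each other, so at least 3 time slots are needed.
A valid assignment using 3 time slots: Budget=1, Safety=2, Hiring=3, Strategy=1, Finance=2, Legal=2, Audit=1. Every pair that conflicts lands in different time slots.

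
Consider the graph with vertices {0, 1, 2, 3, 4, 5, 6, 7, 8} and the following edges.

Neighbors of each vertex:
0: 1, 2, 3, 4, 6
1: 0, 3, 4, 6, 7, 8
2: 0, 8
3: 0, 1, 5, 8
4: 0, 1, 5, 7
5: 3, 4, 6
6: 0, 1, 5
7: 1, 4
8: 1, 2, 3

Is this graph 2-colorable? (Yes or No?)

1, 4, 7 are pairwise adjacent, so at least 3 colors are needed.
So 2 colors are not enough.

No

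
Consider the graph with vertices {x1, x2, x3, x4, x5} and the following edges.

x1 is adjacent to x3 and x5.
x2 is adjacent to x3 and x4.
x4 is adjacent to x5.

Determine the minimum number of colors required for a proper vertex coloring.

3

The cycle x3-x1-x5-x4-x2-x3 has odd length 5, so it cannot be 2-colored; at least 3 colors are needed.
3 colors suffice: color R → {x2, x5}; color B → {x3, x4}; color G → {x1}. Each edge has distinct colors on its endpoints.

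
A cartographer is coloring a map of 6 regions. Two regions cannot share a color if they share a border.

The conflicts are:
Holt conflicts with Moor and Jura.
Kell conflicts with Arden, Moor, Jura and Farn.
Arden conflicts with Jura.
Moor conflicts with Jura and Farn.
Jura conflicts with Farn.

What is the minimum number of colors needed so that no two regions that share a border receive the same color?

4

Kell, Moor, Jura, Farn all conflict with each other, so at least 4 colors are needed.
One proper 4-coloring: Holt=3, Kell=3, Arden=2, Moor=2, Jura=1, Farn=4. Each listed conflict is separated.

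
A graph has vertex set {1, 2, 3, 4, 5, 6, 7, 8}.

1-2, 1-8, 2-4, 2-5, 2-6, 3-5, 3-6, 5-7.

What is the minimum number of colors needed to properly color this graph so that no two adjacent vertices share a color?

2

2 and 6 are adjacent, so at least 2 colors are needed.
A valid assignment using 2 colors: 1=b, 2=a, 3=a, 4=b, 5=b, 6=b, 7=a, 8=a. Each edge has distinct colors on its endpoints.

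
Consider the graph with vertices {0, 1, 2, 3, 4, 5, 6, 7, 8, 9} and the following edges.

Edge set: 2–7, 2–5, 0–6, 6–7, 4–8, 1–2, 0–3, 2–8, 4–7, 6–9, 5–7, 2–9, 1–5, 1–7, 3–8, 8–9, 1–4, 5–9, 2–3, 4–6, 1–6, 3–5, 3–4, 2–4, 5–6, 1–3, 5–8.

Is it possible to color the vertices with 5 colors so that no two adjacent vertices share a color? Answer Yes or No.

Yes

The chromatic number is 4. 1, 2, 3, 4 form a clique, so at least 4 colors are needed.
A valid assignment using 4 colors: 0=blue, 1=green, 2=red, 3=yellow, 4=blue, 5=blue, 6=red, 7=yellow, 8=green, 9=yellow.
Since 5 ≥ 4, a proper 5-coloring certainly exists.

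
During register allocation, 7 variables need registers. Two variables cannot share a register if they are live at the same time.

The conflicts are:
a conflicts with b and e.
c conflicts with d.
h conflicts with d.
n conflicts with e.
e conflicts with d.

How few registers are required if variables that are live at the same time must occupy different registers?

h and d conflict, so at least 2 registers are needed.
2 registers suffice: register 1 → {b, c, h, e}; register 2 → {a, n, d}. No two conflicting variables share a register.

2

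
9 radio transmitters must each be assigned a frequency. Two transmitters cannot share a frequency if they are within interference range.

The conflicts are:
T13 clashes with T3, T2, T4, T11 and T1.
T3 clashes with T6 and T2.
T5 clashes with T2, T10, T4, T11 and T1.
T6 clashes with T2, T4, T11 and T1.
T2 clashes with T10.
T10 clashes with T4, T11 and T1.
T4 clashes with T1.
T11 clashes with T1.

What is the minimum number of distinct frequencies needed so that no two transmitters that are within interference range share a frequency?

4

T5, T10, T11, T1 are mutually in conflict, so at least 4 frequencies are needed.
4 frequencies suffice: frequency 1 → {T2, T1}; frequency 2 → {T3, T4, T11}; frequency 3 → {T13, T5, T6}; frequency 4 → {T10}. Each listed conflict is separated.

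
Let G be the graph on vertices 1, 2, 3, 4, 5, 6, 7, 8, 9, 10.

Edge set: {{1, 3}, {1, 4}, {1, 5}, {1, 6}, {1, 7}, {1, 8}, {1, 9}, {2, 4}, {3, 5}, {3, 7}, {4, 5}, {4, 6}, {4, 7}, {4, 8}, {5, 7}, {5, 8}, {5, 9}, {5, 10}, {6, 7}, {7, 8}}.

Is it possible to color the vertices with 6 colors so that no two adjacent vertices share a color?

The chromatic number is 5. 1, 4, 5, 7, 8 are mutually adjacent (a clique of size 5), so at least 5 colors are needed.
5 colors suffice: 1=a, 2=a, 3=c, 4=c, 5=b, 6=b, 7=d, 8=e, 9=c, 10=a.
Since 6 ≥ 5, a proper 6-coloring certainly exists.

Yes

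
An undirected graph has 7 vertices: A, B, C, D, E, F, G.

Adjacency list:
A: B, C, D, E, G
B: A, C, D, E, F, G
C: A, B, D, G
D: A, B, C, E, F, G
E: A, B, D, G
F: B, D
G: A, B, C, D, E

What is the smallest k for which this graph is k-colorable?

5

A, B, D, E, G form a clique, so at least 5 colors are needed.
5 colors suffice: color red → {D}; color blue → {B}; color green → {A, F}; color yellow → {G}; color purple → {C, E}. Each edge has distinct colors on its endpoints.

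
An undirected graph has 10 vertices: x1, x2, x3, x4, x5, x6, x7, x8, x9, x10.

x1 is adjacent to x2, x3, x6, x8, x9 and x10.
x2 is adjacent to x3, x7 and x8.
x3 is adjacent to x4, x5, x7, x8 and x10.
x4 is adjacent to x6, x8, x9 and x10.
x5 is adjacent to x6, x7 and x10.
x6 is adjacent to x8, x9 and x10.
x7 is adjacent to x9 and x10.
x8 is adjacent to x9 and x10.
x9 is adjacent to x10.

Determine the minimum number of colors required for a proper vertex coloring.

5

x4, x6, x8, x9, x10 form a clique, so at least 5 colors are needed.
A valid assignment using 5 colors: x1=4, x2=1, x3=2, x4=4, x5=4, x6=2, x7=3, x8=3, x9=5, x10=1. Every edge joins two different colors.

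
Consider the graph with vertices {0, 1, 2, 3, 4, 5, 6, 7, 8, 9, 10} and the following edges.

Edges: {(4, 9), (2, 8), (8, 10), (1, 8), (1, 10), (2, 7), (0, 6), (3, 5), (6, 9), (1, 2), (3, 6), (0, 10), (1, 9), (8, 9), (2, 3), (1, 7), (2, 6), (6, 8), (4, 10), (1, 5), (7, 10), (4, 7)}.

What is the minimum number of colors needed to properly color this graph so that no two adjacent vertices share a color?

2, 6, 8 are mutually adjacent, so at least 3 colors are needed.
A valid assignment using 3 colors: 0=green, 1=red, 2=blue, 3=green, 4=red, 5=blue, 6=red, 7=green, 8=green, 9=blue, 10=blue. No two adjacent vertices share a color.

3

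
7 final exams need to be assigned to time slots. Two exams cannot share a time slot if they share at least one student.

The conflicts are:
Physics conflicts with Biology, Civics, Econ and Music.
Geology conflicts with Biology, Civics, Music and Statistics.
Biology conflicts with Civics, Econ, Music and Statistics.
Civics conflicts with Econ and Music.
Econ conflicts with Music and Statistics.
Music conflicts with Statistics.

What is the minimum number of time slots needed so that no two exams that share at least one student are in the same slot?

5

Physics, Biology, Civics, Econ, Music pairwise conflict, so at least 5 time slots are needed.
Using 5 time slots: Physics=5, Geology=4, Biology=1, Civics=3, Econ=4, Music=2, Statistics=3. Every pair that conflicts lands in different time slots.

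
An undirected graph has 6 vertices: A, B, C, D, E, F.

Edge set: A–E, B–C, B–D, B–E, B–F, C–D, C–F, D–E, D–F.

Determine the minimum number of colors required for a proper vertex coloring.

4

B, C, D, F are pairwise adjacent (a clique of size 4), so at least 4 colors are needed.
4 colors suffice: color 1 → {A, B}; color 2 → {D}; color 3 → {E, F}; color 4 → {C}. Every edge joins two different colors.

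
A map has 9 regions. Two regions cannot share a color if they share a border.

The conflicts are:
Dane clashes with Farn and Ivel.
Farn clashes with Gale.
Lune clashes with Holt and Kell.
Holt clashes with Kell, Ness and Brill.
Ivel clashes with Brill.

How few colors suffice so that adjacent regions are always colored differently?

3

Lune, Holt, Kell are mutually in conflict, so at least 3 colors are needed.
One proper 3-coloring: Dane=2, Farn=1, Lune=2, Holt=1, Gale=2, Kell=3, Ivel=1, Ness=2, Brill=2. Each listed conflict is separated.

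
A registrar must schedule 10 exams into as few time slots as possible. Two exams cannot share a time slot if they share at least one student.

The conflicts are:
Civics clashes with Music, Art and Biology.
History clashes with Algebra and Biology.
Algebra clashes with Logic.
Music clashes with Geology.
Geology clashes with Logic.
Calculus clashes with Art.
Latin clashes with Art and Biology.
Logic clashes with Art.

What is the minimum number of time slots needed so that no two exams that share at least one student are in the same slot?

The cycle Logic-Geology-Music-Civics-Art-Logic has odd length 5, so it cannot be 2-colored; at least 3 time slots are needed.
3 time slots suffice: time slot 1 → {Algebra, Music, Art, Biology}; time slot 2 → {Civics, History, Calculus, Latin, Logic}; time slot 3 → {Geology}. Every pair that conflicts lands in different time slots.

3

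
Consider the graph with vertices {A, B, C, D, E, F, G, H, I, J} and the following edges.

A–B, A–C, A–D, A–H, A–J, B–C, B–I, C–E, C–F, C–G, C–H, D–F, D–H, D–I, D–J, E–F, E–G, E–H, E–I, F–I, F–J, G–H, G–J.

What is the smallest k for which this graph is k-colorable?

4

C, E, G, H form a clique, so at least 4 colors are needed.
4 colors suffice: color 1 → {C, D}; color 2 → {A, F, G}; color 3 → {H, I, J}; color 4 → {B, E}. No two adjacent vertices share a color.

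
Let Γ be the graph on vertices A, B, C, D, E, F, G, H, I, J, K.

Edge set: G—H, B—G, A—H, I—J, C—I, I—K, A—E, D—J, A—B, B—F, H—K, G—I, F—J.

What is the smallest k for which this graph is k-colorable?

3

The cycle G-B-F-J-I-G has odd length 5, so it cannot be 2-colored; at least 3 colors are needed.
A valid assignment using 3 colors: A=1, B=3, C=2, D=1, E=2, F=1, G=2, H=3, I=1, J=2, K=2. Every edge joins two different colors.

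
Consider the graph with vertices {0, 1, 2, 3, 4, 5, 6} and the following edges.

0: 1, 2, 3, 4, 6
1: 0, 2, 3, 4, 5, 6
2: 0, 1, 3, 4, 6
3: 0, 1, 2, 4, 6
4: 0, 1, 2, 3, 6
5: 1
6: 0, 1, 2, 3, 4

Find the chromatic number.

6

0, 1, 2, 3, 4, 6 are mutually adjacent (a clique of size 6), so at least 6 colors are needed.
One proper 6-coloring: 0=e, 1=a, 2=f, 3=d, 4=c, 5=b, 6=b. Each edge has distinct colors on its endpoints.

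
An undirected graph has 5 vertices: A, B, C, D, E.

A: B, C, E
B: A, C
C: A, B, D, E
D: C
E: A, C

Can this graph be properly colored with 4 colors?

The chromatic number is 3. A, C, E are pairwise adjacent, so at least 3 colors are needed.
3 colors suffice: color 1 → {C}; color 2 → {A, D}; color 3 → {B, E}.
Since 4 ≥ 3, a proper 4-coloring certainly exists.

Yes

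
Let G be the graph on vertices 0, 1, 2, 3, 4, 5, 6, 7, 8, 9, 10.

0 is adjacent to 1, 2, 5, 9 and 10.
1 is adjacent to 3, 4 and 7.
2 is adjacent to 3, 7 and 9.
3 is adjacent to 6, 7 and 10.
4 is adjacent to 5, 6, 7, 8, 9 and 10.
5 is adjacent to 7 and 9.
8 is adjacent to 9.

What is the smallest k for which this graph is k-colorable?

3

1, 4, 7 are mutually adjacent, so at least 3 colors are needed.
3 colors suffice: 0=a, 1=c, 2=c, 3=a, 4=a, 5=c, 6=b, 7=b, 8=c, 9=b, 10=b. No two adjacent vertices share a color.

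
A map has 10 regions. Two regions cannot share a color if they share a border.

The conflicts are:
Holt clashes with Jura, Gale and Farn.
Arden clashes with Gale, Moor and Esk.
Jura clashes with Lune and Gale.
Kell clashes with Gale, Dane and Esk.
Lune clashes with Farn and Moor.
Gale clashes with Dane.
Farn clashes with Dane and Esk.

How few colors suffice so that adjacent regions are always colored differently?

Kell, Gale, Dane pairwise conflict, so at least 3 colors are needed.
3 colors suffice: color 1 → {Gale, Farn, Moor}; color 2 → {Jura, Dane, Esk}; color 3 → {Holt, Arden, Kell, Lune}. No two conflicting regions share a color.

3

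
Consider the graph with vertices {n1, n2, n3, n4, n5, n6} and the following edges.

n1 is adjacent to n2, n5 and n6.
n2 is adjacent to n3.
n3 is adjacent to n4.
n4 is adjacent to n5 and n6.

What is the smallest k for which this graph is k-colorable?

3

The cycle n1-n2-n3-n4-n6-n1 has odd length 5, so it cannot be 2-colored; at least 3 colors are needed.
3 colors suffice: n1=1, n2=3, n3=2, n4=1, n5=2, n6=2. No two adjacent vertices share a color.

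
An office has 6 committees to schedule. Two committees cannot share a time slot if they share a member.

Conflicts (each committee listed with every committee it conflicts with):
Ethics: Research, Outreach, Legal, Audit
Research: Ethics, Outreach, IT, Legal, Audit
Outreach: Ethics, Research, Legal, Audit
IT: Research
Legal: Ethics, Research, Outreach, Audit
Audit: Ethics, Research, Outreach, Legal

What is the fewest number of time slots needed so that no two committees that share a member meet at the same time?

5

Ethics, Research, Outreach, Legal, Audit are mutually in conflict, so at least 5 time slots are needed.
Using 5 time slots: Ethics=4, Research=1, Outreach=2, IT=2, Legal=3, Audit=5. Each listed conflict is separated.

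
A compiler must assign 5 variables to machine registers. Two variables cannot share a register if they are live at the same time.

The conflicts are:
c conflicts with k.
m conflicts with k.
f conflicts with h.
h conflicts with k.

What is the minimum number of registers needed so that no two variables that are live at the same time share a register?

2

f and h conflict, so at least 2 registers are needed.
2 registers suffice: register 1 → {f, k}; register 2 → {c, m, h}. No two conflicting variables share a register.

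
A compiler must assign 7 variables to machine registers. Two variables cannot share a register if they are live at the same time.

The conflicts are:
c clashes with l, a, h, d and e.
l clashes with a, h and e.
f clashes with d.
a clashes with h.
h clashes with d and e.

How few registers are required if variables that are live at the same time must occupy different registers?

c, l, a, h pairwise conflict, so at least 4 registers are needed.
4 registers suffice: register 1 → {c, f}; register 2 → {h}; register 3 → {l, d}; register 4 → {a, e}. No two conflicting variables share a register.

4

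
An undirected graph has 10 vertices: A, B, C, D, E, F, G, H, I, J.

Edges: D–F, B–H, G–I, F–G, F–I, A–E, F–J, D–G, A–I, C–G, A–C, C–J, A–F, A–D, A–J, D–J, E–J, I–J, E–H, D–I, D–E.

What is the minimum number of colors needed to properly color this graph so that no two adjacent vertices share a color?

A, D, F, I, J are pairwise adjacent (a clique of size 5), so at least 5 colors are needed.
5 colors suffice: color 1 → {C, D, H}; color 2 → {A, B, G}; color 3 → {J}; color 4 → {E, I}; color 5 → {F}. Every edge joins two different colors.

5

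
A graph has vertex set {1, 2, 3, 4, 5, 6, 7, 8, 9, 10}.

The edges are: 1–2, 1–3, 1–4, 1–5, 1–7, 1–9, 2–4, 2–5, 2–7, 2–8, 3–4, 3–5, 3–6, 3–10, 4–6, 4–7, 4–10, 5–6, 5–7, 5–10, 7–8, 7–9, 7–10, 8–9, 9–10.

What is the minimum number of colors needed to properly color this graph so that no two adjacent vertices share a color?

4

1, 2, 5, 7 are mutually adjacent (a clique of size 4), so at least 4 colors are needed.
4 colors suffice: color red → {3, 7}; color blue → {4, 5, 9}; color green → {1, 6, 8, 10}; color yellow → {2}. Each edge has distinct colors on its endpoints.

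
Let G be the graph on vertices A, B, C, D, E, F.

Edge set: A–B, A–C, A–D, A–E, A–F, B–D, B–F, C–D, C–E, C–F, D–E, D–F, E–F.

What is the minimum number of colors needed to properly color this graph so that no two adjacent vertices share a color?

5

A, C, D, E, F are mutually adjacent (a clique of size 5), so at least 5 colors are needed.
5 colors suffice: color 1 → {F}; color 2 → {D}; color 3 → {A}; color 4 → {B, E}; color 5 → {C}. Each edge has distinct colors on its endpoints.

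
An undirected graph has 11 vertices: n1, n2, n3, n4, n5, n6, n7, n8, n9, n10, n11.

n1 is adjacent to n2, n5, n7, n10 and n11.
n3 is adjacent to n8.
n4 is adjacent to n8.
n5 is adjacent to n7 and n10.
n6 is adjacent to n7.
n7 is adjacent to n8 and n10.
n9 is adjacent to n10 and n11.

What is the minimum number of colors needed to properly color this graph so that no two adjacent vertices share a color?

4

n1, n5, n7, n10 are pairwise adjacent (a clique of size 4), so at least 4 colors are needed.
A valid assignment using 4 colors: n1=2, n2=1, n3=1, n4=1, n5=4, n6=2, n7=1, n8=2, n9=2, n10=3, n11=1. Every edge joins two different colors.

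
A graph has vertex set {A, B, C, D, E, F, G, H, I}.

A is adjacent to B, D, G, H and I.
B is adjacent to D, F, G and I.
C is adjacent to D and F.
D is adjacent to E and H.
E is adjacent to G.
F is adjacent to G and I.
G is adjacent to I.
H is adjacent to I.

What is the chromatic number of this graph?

B, F, G, I are pairwise adjacent (a clique of size 4), so at least 4 colors are needed.
One proper 4-coloring: A=green, B=blue, C=blue, D=red, E=blue, F=green, G=yellow, H=blue, I=red. No two adjacent vertices share a color.

4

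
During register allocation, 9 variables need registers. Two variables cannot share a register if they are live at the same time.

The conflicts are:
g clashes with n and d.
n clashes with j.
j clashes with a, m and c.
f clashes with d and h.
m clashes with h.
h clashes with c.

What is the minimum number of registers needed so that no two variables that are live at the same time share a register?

3

The cycle n-g-d-f-h-c-j-n has odd length 7, so it cannot be 2-colored; at least 3 registers are needed.
Using 3 registers: g=2, n=3, j=1, a=2, f=2, m=2, d=1, h=1, c=2. No two conflicting variables share a register.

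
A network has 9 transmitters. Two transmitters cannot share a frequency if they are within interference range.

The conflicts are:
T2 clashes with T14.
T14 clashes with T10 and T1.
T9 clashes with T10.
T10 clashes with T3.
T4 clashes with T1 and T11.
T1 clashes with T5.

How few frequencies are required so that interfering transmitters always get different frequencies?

2

T10 and T3 conflict, so at least 2 frequencies are needed.
2 frequencies suffice: frequency 1 → {T2, T10, T1, T11}; frequency 2 → {T14, T9, T4, T3, T5}. No two conflicting transmitters share a frequency.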